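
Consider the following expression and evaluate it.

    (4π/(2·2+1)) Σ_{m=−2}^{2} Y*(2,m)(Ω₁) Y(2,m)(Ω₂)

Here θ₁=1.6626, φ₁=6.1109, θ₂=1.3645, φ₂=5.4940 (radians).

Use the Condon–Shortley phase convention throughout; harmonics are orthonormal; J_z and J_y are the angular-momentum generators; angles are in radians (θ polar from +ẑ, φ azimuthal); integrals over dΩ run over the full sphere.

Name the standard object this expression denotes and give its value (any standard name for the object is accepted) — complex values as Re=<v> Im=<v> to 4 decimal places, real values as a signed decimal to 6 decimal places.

This sum is the spherical-harmonic addition theorem: it equals the Legendre polynomial P_l(cos γ) of the angle γ between the two directions.
Summing Y*_{l m}(θ₁,φ₁)·Y_{l m}(θ₂,φ₂) over m ∈ [−2, 2]; prefactor 4π/(2·2+1) = 2.513274:
  [-2]  conj(Y_{2,-2})(Ω₁) = +0.360514-0.129384i ; Y_{2,-2}(Ω₂) = -0.002803+0.370056i ; Δ = +0.046869+0.133773i
  [-1]  conj(Y_{2,-1})(Ω₁) = -0.069481+0.012090i ; Y_{2,-1}(Ω₂) = +0.109109+0.109938i ; Δ = -0.008910-0.006319i
  [+0]  conj(Y_{2,0})(Ω₁) = -0.307440-0.000000i ; Y_{2,0}(Ω₂) = -0.275692+0.000000i ; Δ = +0.084759+0.000000i
  [+1]  conj(Y_{2,1})(Ω₁) = +0.069481+0.012090i ; Y_{2,1}(Ω₂) = -0.109109+0.109938i ; Δ = -0.008910+0.006319i
  [+2]  conj(Y_{2,2})(Ω₁) = +0.360514+0.129384i ; Y_{2,2}(Ω₂) = -0.002803-0.370056i ; Δ = +0.046869-0.133773i
Total Σ_m = +0.160676+0.000000i. Multiply by 2.513274: +0.403823+0.000000i. P_2(cos γ) = 0.403823

Legendre polynomial (addition theorem), +0.403823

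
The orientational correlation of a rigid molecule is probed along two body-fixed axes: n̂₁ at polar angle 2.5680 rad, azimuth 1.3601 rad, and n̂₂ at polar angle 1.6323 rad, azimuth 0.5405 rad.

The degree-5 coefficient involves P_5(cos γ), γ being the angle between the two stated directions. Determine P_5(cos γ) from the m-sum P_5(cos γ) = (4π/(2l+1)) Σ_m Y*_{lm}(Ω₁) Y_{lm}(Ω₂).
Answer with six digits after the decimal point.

Term-by-term m-sum for l=5 (normalisation 4π/11 = 1.142397):
  term(m=-5) = (-0.005788, -0.008205)   from Y*(Ω₁)=(0.018982, 0.010801), Y(Ω₂)=(-0.416147, -0.195453)
  term(m=-4) = (-0.009482, -0.001305)   from Y*(Ω₁)=(-0.071132, 0.079803), Y(Ω₂)=(0.049902, 0.074336)
  term(m=-3) = (0.076239, -0.062005)   from Y*(Ω₁)=(-0.174731, -0.238599), Y(Ω₂)=(0.016841, 0.331862)
  term(m=-2) = (0.003282, -0.047911)   from Y*(Ω₁)=(0.427116, -0.191452), Y(Ω₂)=(0.048267, -0.090537)
  term(m=-1) = (0.056611, 0.060623)   from Y*(Ω₁)=(0.057278, 0.267814), Y(Ω₂)=(0.259691, -0.155843)
  term(m=+0) = (-0.031504, 0.000000)   from Y*(Ω₁)=(0.297399, -0.000000), Y(Ω₂)=(-0.105931, 0.000000)
  term(m=+1) = (0.056611, -0.060623)   from Y*(Ω₁)=(-0.057278, 0.267814), Y(Ω₂)=(-0.259691, -0.155843)
  term(m=+2) = (0.003282, 0.047911)   from Y*(Ω₁)=(0.427116, 0.191452), Y(Ω₂)=(0.048267, 0.090537)
  term(m=+3) = (0.076239, 0.062005)   from Y*(Ω₁)=(0.174731, -0.238599), Y(Ω₂)=(-0.016841, 0.331862)
  term(m=+4) = (-0.009482, 0.001305)   from Y*(Ω₁)=(-0.071132, -0.079803), Y(Ω₂)=(0.049902, -0.074336)
  term(m=+5) = (-0.005788, 0.008205)   from Y*(Ω₁)=(-0.018982, 0.010801), Y(Ω₂)=(0.416147, -0.195453)
Accumulated sum (0.210223, -0.000000); after 4π/(2l+1) scaling, (0.240158, -0.000000) ⇒ P_5 = 0.240158

0.240158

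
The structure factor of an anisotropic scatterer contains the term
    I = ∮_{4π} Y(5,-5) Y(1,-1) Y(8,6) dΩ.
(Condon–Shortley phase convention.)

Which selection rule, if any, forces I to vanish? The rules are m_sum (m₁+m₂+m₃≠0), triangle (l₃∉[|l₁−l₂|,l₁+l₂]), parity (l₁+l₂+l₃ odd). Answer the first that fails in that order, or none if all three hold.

triangle

m₁+m₂+m₃ = -5 − 1 + 6 = 0  ✓
triangle: need |l₁−l₂| ≤ l₃ ≤ l₁+l₂ = [4,6]; l₃=8 is outside  ✗
parity: l₁+l₂+l₃ = 14 is even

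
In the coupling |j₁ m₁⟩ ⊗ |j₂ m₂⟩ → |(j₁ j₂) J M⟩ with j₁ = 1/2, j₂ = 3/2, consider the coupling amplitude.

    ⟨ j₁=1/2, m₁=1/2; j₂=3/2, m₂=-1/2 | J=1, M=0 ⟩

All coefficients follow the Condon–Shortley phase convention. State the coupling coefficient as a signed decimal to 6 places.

+0.707107  (= +√(1/2))

triangle: 1!×0!×2!/4! = 2/24
(j±m)!: 1!×0!×1!×2!×1!×1! = 2
prefactor² = (2J+1)×Δ×N² = 1/2
  k=0: +1/(0!×1!×0!×1!×0!×1!) = 1
Σ = 1  ⇒  CG² = 1/2×1² = 1/2
CG = +√(1/2) = +0.707107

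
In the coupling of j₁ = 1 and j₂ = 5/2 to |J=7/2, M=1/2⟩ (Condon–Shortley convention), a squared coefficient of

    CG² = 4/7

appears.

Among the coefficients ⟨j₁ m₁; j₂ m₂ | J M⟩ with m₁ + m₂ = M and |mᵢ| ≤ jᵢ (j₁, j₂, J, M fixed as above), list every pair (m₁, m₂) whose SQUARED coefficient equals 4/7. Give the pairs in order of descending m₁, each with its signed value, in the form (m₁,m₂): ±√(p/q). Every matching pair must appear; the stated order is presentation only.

Admissible pairs with m₁+m₂ = M = 1/2: (-1,3/2), (0,1/2), (1,-1/2)
  (m₁,m₂)=(1,-1/2): CG² = 2/7, CG = +√(2/7)
  (m₁,m₂)=(0,1/2): CG² = 4/7, CG = +√(4/7)   ← matches the target
  (m₁,m₂)=(-1,3/2): CG² = 1/7, CG = +√(1/7)
Pairs with CG² = 4/7: (0,1/2): +√(4/7)

(0,1/2): +√(4/7)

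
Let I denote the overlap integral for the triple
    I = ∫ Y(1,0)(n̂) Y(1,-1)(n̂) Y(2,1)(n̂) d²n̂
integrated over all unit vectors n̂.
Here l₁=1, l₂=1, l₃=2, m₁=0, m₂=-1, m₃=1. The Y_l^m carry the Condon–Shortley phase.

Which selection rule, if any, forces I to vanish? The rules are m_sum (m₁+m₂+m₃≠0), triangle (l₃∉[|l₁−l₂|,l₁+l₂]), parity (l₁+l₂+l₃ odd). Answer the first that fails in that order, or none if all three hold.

none

Σmᵢ = 0  ✓
l₃∈[|l₁−l₂|,l₁+l₂]=[0,2], have l₃=2  ✓
Σlᵢ = 4 ⇒ even  ✓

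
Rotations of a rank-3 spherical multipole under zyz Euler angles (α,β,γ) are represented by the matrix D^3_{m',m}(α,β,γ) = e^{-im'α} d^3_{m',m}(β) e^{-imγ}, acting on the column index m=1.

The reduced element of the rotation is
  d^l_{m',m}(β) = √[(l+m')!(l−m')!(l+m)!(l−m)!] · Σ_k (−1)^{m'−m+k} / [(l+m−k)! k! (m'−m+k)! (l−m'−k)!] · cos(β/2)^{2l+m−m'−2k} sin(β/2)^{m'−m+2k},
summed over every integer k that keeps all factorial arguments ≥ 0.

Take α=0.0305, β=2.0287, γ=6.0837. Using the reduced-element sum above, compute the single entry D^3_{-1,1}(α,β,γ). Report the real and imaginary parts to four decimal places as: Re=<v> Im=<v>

Re=-0.4369 Im=-0.1023

D^3_{-1,1}(0.0305,2.0287,6.0837) = e^{-i·-1·0.0305}·d^3_{-1,1}(2.0287)·e^{-i·1·6.0837}. Compute d first:
c=cos(2.028700/2)=0.528172, s=sin(2.028700/2)=0.849137; N=√[2·24·24·2]=48.000000
The bounds max(0,m−m')=2 and min(l+m,l−m')=4 give 3 terms
  k=2: (−1)^0·48.0000/(8)·0.5282^4·0.8491^2 = +0.336673
  k=3: (−1)^1·48.0000/(6)·0.5282^2·0.8491^4 = -1.160253
  k=4: (−1)^2·48.0000/(48)·0.5282^0·0.8491^6 = +0.374859
d^3_{-1,1}(2.0287) = +0.336673 -1.160253 +0.374859 = -0.448721
Phases: e^{-i·(-1)·0.0305}=+0.999535+0.030495i, e^{-i·(1)·6.0837}=+0.980169+0.198165i ⇒ D=-0.436906-0.102292i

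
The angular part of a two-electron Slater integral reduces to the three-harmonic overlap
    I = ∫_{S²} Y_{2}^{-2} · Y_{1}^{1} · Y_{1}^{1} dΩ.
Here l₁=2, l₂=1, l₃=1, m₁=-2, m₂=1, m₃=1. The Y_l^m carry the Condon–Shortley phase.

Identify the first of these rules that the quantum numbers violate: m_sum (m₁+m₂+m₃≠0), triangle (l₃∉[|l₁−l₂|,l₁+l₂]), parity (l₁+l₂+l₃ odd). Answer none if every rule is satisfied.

none

m₁+m₂+m₃ = -2 + 1 + 1 = 0  ✓
triangle: |2−1|=1 ≤ l₃=1 ≤ 2+1=3  ✓
parity: l₁+l₂+l₃ = 4 is even  ✓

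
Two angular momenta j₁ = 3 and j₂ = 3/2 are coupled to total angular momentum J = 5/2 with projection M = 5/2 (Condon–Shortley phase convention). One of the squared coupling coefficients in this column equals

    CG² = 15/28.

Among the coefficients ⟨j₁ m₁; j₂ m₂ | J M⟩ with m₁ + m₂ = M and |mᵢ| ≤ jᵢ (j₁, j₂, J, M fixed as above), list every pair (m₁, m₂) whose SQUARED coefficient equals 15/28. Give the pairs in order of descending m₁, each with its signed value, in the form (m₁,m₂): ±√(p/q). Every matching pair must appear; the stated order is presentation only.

(3,-1/2): +√(15/28)

Admissible pairs with m₁+m₂ = M = 5/2: (1,3/2), (2,1/2), (3,-1/2)
  (m₁,m₂)=(3,-1/2): CG² = 15/28, CG = +√(15/28)   ← matches the target
  (m₁,m₂)=(2,1/2): CG² = 5/14, CG = −√(5/14)
  (m₁,m₂)=(1,3/2): CG² = 3/28, CG = +√(3/28)
Pairs with CG² = 15/28: (3,-1/2): +√(15/28)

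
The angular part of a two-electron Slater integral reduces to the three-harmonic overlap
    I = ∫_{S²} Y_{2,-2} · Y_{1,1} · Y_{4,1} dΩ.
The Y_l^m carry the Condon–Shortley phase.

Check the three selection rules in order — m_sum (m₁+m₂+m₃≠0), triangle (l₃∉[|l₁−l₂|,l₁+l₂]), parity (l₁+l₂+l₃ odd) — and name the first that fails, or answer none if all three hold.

Σmᵢ = 0  ✓
l₃∈[|l₁−l₂|,l₁+l₂]=[1,3] required, l₃=4 fails  ✗
Σlᵢ = 7 ⇒ odd

triangle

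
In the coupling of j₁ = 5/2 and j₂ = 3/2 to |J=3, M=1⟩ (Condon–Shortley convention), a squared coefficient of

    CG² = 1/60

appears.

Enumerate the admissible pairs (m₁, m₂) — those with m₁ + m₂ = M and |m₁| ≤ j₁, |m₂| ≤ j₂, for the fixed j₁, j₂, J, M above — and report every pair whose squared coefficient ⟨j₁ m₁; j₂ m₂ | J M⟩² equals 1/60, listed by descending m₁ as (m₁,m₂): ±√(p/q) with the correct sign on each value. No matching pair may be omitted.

(1/2,1/2): −√(1/60)

Admissible pairs with m₁+m₂ = M = 1: (-1/2,3/2), (1/2,1/2), (3/2,-1/2), (5/2,-3/2)
  (m₁,m₂)=(5/2,-3/2): CG² = 1/8, CG = +√(1/8)
  (m₁,m₂)=(3/2,-1/2): CG² = 49/120, CG = +√(49/120)
  (m₁,m₂)=(1/2,1/2): CG² = 1/60, CG = −√(1/60)   ← matches the target
  (m₁,m₂)=(-1/2,3/2): CG² = 9/20, CG = −√(9/20)
Pairs with CG² = 1/60: (1/2,1/2): −√(1/60)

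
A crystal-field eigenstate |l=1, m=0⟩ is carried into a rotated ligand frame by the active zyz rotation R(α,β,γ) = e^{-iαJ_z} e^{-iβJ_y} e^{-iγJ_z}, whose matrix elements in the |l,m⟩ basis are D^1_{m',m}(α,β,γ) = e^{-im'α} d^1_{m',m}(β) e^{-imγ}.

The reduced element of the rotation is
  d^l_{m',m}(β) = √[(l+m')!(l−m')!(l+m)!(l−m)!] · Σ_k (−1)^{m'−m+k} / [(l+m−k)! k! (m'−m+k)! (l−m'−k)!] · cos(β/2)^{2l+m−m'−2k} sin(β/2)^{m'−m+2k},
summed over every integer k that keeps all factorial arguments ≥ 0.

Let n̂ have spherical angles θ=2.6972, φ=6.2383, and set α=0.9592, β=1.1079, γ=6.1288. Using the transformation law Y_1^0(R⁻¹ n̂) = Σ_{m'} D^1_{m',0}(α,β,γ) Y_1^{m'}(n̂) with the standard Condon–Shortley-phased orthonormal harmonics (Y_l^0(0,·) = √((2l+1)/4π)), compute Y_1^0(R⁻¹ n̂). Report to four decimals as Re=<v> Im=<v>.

Need the full column D^1_{m',0} for m'=−1..1 at α=0.9592, β=1.1079, γ=6.1288.
cos(β/2)=0.850453, sin(β/2)=0.526051
d^1_{-1,0}: single k=1 term ⇒ +0.632693;  D = +0.363277+0.518006i
d^1_{0,0}: k∈[0..1] ⇒ +0.723271 -0.276729 = +0.446542;  D = +0.446542+0.000000i
d^1_{1,0}: single k=0 term ⇒ -0.632693;  D = -0.363277+0.518006i
Y_1^{m'}(θ=2.6972,φ=6.2383) and Σ D·Y over m':
  (+0.3633+0.5180i)·(+0.1484+0.0067i)  (+0.4465+0.0000i)·(-0.4411+0.0000i)  (-0.3633+0.5180i)·(-0.1484+0.0067i)
Y_1^0(R⁻¹ n̂) = -0.096087+0.000000i

Re=-0.0961 Im=0.0000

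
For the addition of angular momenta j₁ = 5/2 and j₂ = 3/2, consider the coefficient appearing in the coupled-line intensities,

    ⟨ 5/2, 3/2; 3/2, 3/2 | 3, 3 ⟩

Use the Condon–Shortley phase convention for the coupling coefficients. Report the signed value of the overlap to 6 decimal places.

-0.612372

j₁+j₂−J=1  J+j₁−j₂=4  J−j₁+j₂=2  j₁+j₂+J+1=8
(j₁±m₁, j₂±m₂, J±M) = (4,1,3,0,6,0)
P² = 864
sum k=1..1:
  [1] −1/48 = -1/48
S = -1/48
C² = P²·S² = 3/8 ; C = -0.612372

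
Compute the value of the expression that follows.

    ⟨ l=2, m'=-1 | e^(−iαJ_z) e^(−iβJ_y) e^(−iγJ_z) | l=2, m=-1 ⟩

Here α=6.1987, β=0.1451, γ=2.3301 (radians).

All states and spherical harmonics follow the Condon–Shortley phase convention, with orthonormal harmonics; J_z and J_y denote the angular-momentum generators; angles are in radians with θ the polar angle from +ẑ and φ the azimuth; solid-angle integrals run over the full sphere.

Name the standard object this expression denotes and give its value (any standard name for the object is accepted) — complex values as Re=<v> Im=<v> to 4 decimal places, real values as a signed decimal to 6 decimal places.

Wigner D-matrix element, Re=-0.6084 Im=0.7604

This is a Wigner D-matrix element — the rotation-matrix element ⟨l m'| R(α,β,γ) |l m⟩ in the angular-momentum basis.
Split into d^2_{-1,-1}(β=0.1451) × two z-phases.
Half-angle: c=0.997369, s=0.072486. N=√(1·6·1·6)=6.000000
k∈{0,1} keeps every argument non-negative
  k=0: (−1)^0·6.0000/(6)·0.9974^4·0.0725^0 = +0.989519
  k=1: (−1)^1·6.0000/(2)·0.9974^2·0.0725^2 = -0.015680
d^2_{-1,-1}(0.1451) = +0.989519 -0.015680 = +0.973839
D = (+0.996433-0.084385i)·(+0.973839)·(-0.688417+0.725316i) = -0.608411+0.760393i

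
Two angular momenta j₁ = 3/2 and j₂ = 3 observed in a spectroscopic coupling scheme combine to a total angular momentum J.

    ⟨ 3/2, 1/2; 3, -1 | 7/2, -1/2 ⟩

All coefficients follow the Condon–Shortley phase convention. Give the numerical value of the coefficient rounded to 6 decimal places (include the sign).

√[8·1!2!5!/9! · 2!1!2!4!3!4!] = √(512/7)
  +(−1)^0/∏(0,1,1,2,1,3)! = 1/12  (running 1/12)
  +(−1)^1/∏(1,0,0,1,2,4)! = -1/48  (running 1/16)
⟨..|..⟩ = √(512/7)·(1/16) = +0.534522

+√(2/7) = +0.534522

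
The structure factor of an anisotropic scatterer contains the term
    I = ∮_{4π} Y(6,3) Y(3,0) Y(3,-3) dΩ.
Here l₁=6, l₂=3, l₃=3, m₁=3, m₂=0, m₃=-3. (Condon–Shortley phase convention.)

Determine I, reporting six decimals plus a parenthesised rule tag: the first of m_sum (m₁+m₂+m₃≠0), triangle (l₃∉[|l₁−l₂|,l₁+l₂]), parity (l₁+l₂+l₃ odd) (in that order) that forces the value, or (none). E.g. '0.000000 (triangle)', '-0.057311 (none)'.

-0.108647 (none)

m-sum 0 ✓  L=12 even ✓  3≤3≤9 ✓
Π(2lᵢ+1) = 13×7×7 = 637
triangle coeff Δ(6,3,3) = 1/12012
Σ_t [3,3]: t=3:−1/1296 = -1/1296
(3j)²=100/3003 [(6 3 3; 0 0 0)], sign=+1
Σ_t [3,3]: t=3:−1/25920 = -1/25920
(3j)²=1/143 [(6 3 3; 3 0 -3)], sign=-1
⇒ 4πI² = 700/4719
I = (-1)√(700/4719/(4π)) = -0.10864734
No selection rule forces the value: the integral is nonzero (none).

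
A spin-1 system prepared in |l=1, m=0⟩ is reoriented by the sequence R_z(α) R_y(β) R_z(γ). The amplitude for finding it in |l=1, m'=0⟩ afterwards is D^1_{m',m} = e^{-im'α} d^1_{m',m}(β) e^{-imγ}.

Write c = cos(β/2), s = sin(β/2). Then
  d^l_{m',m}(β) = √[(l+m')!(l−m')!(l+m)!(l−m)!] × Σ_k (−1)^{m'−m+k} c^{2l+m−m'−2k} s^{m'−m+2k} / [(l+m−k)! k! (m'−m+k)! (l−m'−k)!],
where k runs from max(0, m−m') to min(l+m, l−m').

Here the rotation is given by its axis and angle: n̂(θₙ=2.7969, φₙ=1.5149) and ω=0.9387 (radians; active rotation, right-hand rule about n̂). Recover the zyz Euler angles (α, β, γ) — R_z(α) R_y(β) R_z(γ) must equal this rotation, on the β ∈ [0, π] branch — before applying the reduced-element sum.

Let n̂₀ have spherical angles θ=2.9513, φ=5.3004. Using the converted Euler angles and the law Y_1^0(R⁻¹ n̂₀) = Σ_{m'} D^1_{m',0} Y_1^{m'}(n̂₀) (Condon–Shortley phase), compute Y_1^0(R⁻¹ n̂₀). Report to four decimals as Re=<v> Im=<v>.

Axis–angle → zyz. n̂ = (sinθₙcosφₙ, sinθₙsinφₙ, cosθₙ) = (+0.018878, +0.337380, -0.941179), ω = 0.9387.
R = I cosω + sinω [n̂]ₓ + (1−cosω) n̂n̂ᵀ gives
  R = [+0.590983, +0.761941, +0.264925; -0.756729, +0.637410, -0.145154; -0.279465, -0.114693, +0.953281]
β = atan2(√(R₁₃²+R₂₃²), R₃₃) = 0.306878; α = atan2(R₂₃, R₁₃) mod 2π = 5.781951; γ = atan2(R₃₂, −R₃₁) mod 2π = 5.893744
Need the full column D^1_{m',0} for m'=−1..1 at α=5.7820, β=0.3069, γ=5.8937.
cos(β/2)=0.988251, sin(β/2)=0.152838
d^1_{-1,0}: single k=1 term ⇒ +0.213606;  D = +0.187330-0.102639i
d^1_{0,0}: k∈[0..1] ⇒ +0.976641 -0.023359 = +0.953281;  D = +0.953281+0.000000i
d^1_{1,0}: single k=0 term ⇒ -0.213606;  D = -0.187330-0.102639i
Y_1^{m'}(θ=2.9513,φ=5.3004) and Σ D·Y over m':
  (+0.1873-0.1026i)·(+0.0362+0.0544i)  (+0.9533+0.0000i)·(-0.4798+0.0000i)  (-0.1873-0.1026i)·(-0.0362+0.0544i)
Y_1^0(R⁻¹ n̂) = -0.432625+0.000000i

Re=-0.4326 Im=0.0000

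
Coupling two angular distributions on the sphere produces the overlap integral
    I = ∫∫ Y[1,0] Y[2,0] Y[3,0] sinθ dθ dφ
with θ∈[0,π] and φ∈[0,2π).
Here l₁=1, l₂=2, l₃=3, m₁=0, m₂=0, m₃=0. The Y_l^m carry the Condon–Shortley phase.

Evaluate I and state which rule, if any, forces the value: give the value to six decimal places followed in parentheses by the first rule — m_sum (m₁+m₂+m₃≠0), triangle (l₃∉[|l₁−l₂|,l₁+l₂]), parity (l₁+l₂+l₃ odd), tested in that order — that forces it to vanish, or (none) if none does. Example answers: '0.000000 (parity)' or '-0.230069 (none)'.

Checks pass: Σm=0; 6 even; l₃=3∈[1,3].
(2·1+1)(2·2+1)(2·3+1) = 105
Δ: 0! 2! 4! / 7! → 1/105
sum: t=0:+1/4 = 1/4
3j²(1 2 3; 0 0 0) = Δ·Π!·Σ² = 3/35  (sign -1)
(m-triple is (0,0,0) — same symbol as above.)
combine: 4πI² = 105·3/35·3/35 = 27/35
take √, sign +1: I = 0.24776670
No selection rule forces the value: the integral is nonzero (none).

0.247767 (none)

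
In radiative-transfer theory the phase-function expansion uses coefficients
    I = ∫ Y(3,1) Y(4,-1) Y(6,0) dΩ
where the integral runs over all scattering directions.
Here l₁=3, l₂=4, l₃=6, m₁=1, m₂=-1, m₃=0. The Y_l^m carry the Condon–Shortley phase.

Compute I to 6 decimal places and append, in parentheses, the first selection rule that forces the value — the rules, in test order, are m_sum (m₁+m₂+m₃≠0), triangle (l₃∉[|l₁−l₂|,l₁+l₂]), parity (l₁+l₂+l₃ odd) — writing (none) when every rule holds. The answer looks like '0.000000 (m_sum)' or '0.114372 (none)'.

0.000000 (parity)

Σlᵢ=13 odd — θ-integrand is odd under cosθ→−cosθ; I=0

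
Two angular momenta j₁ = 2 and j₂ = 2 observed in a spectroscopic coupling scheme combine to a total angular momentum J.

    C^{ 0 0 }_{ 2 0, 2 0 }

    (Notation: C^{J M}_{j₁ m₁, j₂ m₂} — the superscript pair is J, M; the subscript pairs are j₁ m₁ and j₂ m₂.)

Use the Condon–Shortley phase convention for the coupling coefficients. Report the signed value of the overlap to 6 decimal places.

+√(1/5) ≈ +0.447214

triangle: 4!·0!·0!/5! = 24/120
(j±m)!: 2!·2!·2!·2!·0!·0! = 16
prefactor² = (2J+1)·Δ·N² = 16/5
  k=2: +1/(2!·2!·0!·0!·0!·0!) = 1/4
Σ = 1/4  ⇒  CG² = 16/5·(1/4)² = 1/5
CG = +√(1/5) = +0.447214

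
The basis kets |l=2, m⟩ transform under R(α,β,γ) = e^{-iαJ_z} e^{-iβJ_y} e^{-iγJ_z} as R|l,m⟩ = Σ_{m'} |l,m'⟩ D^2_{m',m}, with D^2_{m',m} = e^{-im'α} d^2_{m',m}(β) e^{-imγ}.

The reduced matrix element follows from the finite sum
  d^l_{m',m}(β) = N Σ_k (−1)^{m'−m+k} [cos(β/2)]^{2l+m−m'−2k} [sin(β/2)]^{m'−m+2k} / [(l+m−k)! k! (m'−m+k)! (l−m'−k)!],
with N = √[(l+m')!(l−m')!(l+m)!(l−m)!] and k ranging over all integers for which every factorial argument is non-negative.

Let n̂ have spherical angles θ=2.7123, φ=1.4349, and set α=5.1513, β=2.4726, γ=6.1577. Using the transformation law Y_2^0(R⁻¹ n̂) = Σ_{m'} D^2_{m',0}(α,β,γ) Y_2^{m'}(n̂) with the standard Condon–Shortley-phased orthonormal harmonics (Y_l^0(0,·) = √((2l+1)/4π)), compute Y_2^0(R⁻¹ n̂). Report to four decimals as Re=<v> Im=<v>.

Re=-0.0820 Im=0.0000

Need the full column D^2_{m',0} for m'=−2..2 at α=5.1513, β=2.4726, γ=6.1577.
cos(β/2)=0.328293, sin(β/2)=0.944576
d^2_{-2,0}: single k=2 term ⇒ +0.235545;  D = -0.150473-0.181216i
d^2_{-1,0}: k∈[1..2] ⇒ +0.081865 -0.677717 = -0.595852;  D = -0.253210+0.539374i
d^2_{0,0}: k∈[0..2] ⇒ +0.011616 -0.384643 +0.796063 = +0.423035;  D = +0.423035+0.000000i
d^2_{1,0}: k∈[0..1] ⇒ -0.081865 +0.677717 = +0.595852;  D = +0.253210+0.539374i
d^2_{2,0}: single k=0 term ⇒ +0.235545;  D = -0.150473+0.181216i
Y_2^{m'}(θ=2.7123,φ=1.4349) and Σ D·Y over m':
  (-0.1505-0.1812i)·(-0.0645-0.0180i)  (-0.2532+0.5394i)·(-0.0396+0.2897i)  (+0.4230+0.0000i)·(+0.4669+0.0000i)  (+0.2532+0.5394i)·(+0.0396+0.2897i)  (-0.1505+0.1812i)·(-0.0645+0.0180i)
Y_2^0(R⁻¹ n̂) = -0.082047+0.000000i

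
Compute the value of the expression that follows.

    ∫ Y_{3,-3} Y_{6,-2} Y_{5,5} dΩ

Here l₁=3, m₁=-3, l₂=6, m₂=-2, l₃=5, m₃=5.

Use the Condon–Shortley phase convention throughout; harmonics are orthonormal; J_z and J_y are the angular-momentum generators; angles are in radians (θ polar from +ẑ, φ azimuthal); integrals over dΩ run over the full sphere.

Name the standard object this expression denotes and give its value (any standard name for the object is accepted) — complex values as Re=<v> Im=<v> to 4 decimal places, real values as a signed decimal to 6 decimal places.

This is a Gaunt coefficient — the integral of a triple product of spherical harmonics over the sphere.
Checks pass: Σm=0; 14 even; l₃=5∈[3,9].
(2·3+1)(2·6+1)(2·5+1) = 1001
Δ: 4! 2! 8! / 15! → 1/675675
sum: t=1:−1/8640 t=2:+1/2304 t=3:−1/8640 = 7/34560
3j²(3 6 5; 0 0 0) = Δ·Π!·Σ² = 7/429  (sign -1)
sum: t=4:+1/1935360 = 1/1935360
3j²(3 6 5; -3 -2 5) = Δ·Π!·Σ² = 1/1001  (sign +1)
combine: 4πI² = 1001·7/429·1/1001 = 7/429
take √, sign -1: I = -0.03603425

Gaunt coefficient, -0.036034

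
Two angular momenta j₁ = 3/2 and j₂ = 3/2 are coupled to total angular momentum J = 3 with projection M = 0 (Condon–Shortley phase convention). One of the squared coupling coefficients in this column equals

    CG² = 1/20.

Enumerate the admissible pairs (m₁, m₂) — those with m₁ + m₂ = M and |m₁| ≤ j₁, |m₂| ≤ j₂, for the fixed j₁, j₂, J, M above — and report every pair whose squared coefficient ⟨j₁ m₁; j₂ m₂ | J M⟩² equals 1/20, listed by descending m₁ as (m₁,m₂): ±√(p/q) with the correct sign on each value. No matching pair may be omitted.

Admissible pairs with m₁+m₂ = M = 0: (-3/2,3/2), (-1/2,1/2), (1/2,-1/2), (3/2,-3/2)
  (m₁,m₂)=(3/2,-3/2): CG² = 1/20, CG = +√(1/20)   ← matches the target
  (m₁,m₂)=(1/2,-1/2): CG² = 9/20, CG = +√(9/20)
  (m₁,m₂)=(-1/2,1/2): CG² = 9/20, CG = +√(9/20)
  (m₁,m₂)=(-3/2,3/2): CG² = 1/20, CG = +√(1/20)   ← matches the target
Pairs with CG² = 1/20: (3/2,-3/2): +√(1/20); (-3/2,3/2): +√(1/20)

(3/2,-3/2): +√(1/20); (-3/2,3/2): +√(1/20)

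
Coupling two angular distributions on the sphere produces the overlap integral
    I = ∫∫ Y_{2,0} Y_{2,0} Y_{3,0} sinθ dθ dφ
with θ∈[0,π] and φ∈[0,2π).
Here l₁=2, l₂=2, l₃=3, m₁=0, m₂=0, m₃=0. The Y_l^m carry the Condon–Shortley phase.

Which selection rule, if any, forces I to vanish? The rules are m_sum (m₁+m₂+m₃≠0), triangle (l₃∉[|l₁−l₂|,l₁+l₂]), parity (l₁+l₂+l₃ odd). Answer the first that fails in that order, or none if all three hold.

parity

azimuthal sum: 0 + 0 + 0 = 0  ✓
0 ≤ 3 ≤ 4 (triangle on l)  ✓
L = 2 + 2 + 3 = 7 (odd)  ✗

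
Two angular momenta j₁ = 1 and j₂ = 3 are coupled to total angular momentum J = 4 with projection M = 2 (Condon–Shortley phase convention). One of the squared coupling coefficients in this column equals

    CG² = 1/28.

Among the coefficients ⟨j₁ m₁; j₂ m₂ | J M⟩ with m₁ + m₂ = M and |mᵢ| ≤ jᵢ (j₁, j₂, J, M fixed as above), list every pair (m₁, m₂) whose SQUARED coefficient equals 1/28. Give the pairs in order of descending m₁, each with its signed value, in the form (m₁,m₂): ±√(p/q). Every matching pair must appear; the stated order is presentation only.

(-1,3): +√(1/28)

Admissible pairs with m₁+m₂ = M = 2: (-1,3), (0,2), (1,1)
  (m₁,m₂)=(1,1): CG² = 15/28, CG = +√(15/28)
  (m₁,m₂)=(0,2): CG² = 3/7, CG = +√(3/7)
  (m₁,m₂)=(-1,3): CG² = 1/28, CG = +√(1/28)   ← matches the target
Pairs with CG² = 1/28: (-1,3): +√(1/28)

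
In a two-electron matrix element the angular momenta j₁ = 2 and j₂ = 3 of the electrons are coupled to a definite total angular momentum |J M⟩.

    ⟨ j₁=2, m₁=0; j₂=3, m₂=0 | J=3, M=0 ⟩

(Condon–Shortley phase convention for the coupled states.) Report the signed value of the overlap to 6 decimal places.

-0.516398  (= −√(4/15))

√[7·2!2!4!/9! · 2!2!3!3!3!3!] = √(48/5)
  +(−1)^0/∏(0,2,2,3,0,1)! = 1/24  (running 1/24)
  +(−1)^1/∏(1,1,1,2,1,2)! = -1/4  (running -5/24)
  +(−1)^2/∏(2,0,0,1,2,3)! = 1/24  (running -1/6)
⟨..|..⟩ = √(48/5)·(-1/6) = -0.516398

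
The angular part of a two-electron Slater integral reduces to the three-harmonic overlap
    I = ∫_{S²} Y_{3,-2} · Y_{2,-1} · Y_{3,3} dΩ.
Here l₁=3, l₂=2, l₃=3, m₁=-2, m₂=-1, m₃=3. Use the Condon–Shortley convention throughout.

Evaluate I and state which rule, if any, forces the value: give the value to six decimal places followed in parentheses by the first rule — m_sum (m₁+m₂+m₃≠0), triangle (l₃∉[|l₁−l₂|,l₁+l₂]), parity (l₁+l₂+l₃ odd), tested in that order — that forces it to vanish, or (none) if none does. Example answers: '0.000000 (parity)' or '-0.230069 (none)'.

m-sum 0 ✓  L=8 even ✓  1≤3≤5 ✓
Π(2lᵢ+1) = 7×5×7 = 245
triangle coeff Δ(3,2,3) = 1/3780
Σ_t [0,2]: t=0:+1/24 t=1:−1/4 t=2:+1/24 = -1/6
(3j)²=4/105 [(3 2 3; 0 0 0)], sign=+1
Σ_t [1,1]: t=1:−1/48 = -1/48
(3j)²=5/84 [(3 2 3; -2 -1 3)], sign=-1
⇒ 4πI² = 5/9
I = (-1)√(5/9/(4π)) = -0.21026104
No selection rule forces the value: the integral is nonzero (none).

-0.210261 (none)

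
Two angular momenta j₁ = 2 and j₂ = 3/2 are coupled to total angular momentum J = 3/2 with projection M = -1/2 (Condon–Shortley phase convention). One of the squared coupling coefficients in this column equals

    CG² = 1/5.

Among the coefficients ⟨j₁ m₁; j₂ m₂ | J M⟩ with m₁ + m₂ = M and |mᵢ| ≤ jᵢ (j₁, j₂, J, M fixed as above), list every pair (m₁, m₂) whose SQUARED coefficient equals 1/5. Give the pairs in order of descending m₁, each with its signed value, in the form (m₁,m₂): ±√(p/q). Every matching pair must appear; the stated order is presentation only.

Admissible pairs with m₁+m₂ = M = -1/2: (-2,3/2), (-1,1/2), (0,-1/2), (1,-3/2)
  (m₁,m₂)=(1,-3/2): CG² = 2/5, CG = +√(2/5)
  (m₁,m₂)=(0,-1/2): CG² = 1/5, CG = −√(1/5)   ← matches the target
  (m₁,m₂)=(-1,1/2): CG² = 0/1, CG = 0
  (m₁,m₂)=(-2,3/2): CG² = 2/5, CG = +√(2/5)
Pairs with CG² = 1/5: (0,-1/2): −√(1/5)

(0,-1/2): −√(1/5)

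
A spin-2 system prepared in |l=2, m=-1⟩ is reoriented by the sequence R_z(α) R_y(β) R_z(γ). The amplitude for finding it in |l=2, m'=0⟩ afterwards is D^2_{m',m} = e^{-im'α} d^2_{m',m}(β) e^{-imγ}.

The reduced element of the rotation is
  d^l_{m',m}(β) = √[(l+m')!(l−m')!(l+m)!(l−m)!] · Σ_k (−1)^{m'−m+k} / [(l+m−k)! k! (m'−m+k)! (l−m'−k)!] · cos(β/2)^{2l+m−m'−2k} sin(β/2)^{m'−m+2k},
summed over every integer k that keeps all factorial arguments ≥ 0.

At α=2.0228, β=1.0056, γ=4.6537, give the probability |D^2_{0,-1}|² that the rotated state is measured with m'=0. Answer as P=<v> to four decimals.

D^2_{0,-1}(2.0228,1.0056,4.6537) = e^{-i·0·2.0228}·d^2_{0,-1}(1.0056)·e^{-i·-1·4.6537}. Compute d first:
With c≡cos(β/2)=0.876237 and s≡sin(β/2)=0.481881, N=[2·2·1·6]^{1/2}=4.898979
Admissible k: 0..1 (factorial args all ≥0)
  k=0: (−1)^1·4.8990/(2)·0.8762^3·0.4819^1 = -0.794108
  k=1: (−1)^2·4.8990/(2)·0.8762^1·0.4819^3 = +0.240169
d^2_{0,-1}(1.0056) = -0.794108 +0.240169 = -0.553940
|D^2_{0,-1}|² = |d^2_{0,-1}(β)|² = (-0.553940)² = 0.306849 (the z-rotation phases have unit modulus)

P=0.3068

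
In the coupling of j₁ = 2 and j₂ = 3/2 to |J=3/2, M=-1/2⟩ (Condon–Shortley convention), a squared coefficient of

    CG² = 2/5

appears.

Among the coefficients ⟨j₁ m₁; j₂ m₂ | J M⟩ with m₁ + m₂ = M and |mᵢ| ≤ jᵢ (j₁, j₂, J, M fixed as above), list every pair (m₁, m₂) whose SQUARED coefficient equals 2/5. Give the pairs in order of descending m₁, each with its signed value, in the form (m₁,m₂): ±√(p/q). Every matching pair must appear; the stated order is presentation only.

(1,-3/2): +√(2/5); (-2,3/2): +√(2/5)

Admissible pairs with m₁+m₂ = M = -1/2: (-2,3/2), (-1,1/2), (0,-1/2), (1,-3/2)
  (m₁,m₂)=(1,-3/2): CG² = 2/5, CG = +√(2/5)   ← matches the target
  (m₁,m₂)=(0,-1/2): CG² = 1/5, CG = −√(1/5)
  (m₁,m₂)=(-1,1/2): CG² = 0/1, CG = 0
  (m₁,m₂)=(-2,3/2): CG² = 2/5, CG = +√(2/5)   ← matches the target
Pairs with CG² = 2/5: (1,-3/2): +√(2/5); (-2,3/2): +√(2/5)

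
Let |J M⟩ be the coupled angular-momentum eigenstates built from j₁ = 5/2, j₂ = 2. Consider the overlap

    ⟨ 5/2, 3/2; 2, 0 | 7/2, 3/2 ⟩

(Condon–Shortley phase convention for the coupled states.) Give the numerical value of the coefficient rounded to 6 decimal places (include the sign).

√[8·1!4!3!/9! · 4!1!2!2!5!2!] = √(512/7)
  +(−1)^0/∏(0,1,1,2,3,1)! = 1/12  (running 1/12)
  +(−1)^1/∏(1,0,0,1,4,2)! = -1/48  (running 1/16)
⟨..|..⟩ = √(512/7)·(1/16) = +0.534522

+0.534522  (= +√(2/7))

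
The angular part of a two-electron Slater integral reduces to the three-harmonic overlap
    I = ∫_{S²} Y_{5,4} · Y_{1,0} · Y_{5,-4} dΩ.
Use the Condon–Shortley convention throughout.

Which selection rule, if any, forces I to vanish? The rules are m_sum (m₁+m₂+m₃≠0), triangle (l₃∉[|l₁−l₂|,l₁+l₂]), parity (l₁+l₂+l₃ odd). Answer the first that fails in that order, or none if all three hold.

parity

azimuthal sum: 4 + 0 − 4 = 0  ✓
4 ≤ 5 ≤ 6 (triangle on l)  ✓
L = 5 + 1 + 5 = 11 (odd)  ✗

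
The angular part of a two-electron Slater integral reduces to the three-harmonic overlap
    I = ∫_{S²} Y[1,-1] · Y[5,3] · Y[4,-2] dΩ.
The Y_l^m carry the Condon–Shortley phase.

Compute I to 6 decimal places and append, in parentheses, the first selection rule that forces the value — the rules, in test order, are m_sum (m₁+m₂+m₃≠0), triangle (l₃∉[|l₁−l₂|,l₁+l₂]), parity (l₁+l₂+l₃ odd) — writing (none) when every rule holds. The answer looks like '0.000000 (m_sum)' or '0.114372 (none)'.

-0.259847 (none)

m-sum 0 ✓  L=10 even ✓  4≤4≤6 ✓
Π(2lᵢ+1) = 3×11×9 = 297
triangle coeff Δ(1,5,4) = 1/495
Σ_t [1,1]: t=1:−1/576 = -1/576
(3j)²=5/99 [(1 5 4; 0 0 0)], sign=-1
Σ_t [2,2]: t=2:+1/2880 = 1/2880
(3j)²=28/495 [(1 5 4; -1 3 -2)], sign=+1
⇒ 4πI² = 28/33
I = (-1)√(28/33/(4π)) = -0.25984664
No selection rule forces the value: the integral is nonzero (none).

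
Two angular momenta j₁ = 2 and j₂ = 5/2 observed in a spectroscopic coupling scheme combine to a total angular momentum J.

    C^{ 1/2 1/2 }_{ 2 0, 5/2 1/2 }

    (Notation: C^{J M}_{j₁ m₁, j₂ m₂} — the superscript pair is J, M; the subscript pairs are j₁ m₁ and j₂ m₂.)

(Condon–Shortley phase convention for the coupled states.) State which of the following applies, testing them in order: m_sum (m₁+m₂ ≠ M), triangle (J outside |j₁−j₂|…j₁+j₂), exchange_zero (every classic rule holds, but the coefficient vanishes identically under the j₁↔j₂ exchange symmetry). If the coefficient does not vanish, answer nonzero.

m-sum: m₁+m₂ = 0+1/2 = 1/2, M = 1/2  ✓
triangle: |j₁−j₂| = 1/2 ≤ J = 1/2 ≤ j₁+j₂ = 9/2  ✓
exchange: j₁≠j₂ or m₁≠m₂ — the exchange symmetry imposes no constraint here
value check: CG = +√(1/5) = +0.447214 ≠ 0

nonzero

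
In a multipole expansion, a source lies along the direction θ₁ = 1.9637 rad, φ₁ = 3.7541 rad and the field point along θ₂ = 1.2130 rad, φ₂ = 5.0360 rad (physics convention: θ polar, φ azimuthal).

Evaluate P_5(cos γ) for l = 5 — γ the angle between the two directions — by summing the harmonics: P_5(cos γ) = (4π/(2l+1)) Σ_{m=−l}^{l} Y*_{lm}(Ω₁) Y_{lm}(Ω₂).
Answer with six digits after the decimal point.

0.198516

Addition theorem: P_5(cos γ) = (4π/11) Σ_m Y*_{lm}(Ω₁) Y_{lm}(Ω₂), m = −5…5:
  term(m=-5) = (0.103666, -0.013165)   from Y*(Ω₁)=(0.311298, -0.024661), Y(Ω₂)=(0.334266, -0.015809)
  term(m=-4) = (-0.065320, -0.148172)   from Y*(Ω₁)=(0.315240, -0.261009), Y(Ω₂)=(0.107954, -0.380645)
  term(m=-3) = (-0.001959, 0.001664)   from Y*(Ω₁)=(0.022955, -0.084011), Y(Ω₂)=(-0.024363, -0.016666)
  term(m=-2) = (0.085532, 0.055769)   from Y*(Ω₁)=(0.105147, 0.291869), Y(Ω₂)=(0.262569, -0.198458)
  term(m=-1) = (0.006097, -0.020515)   from Y*(Ω₁)=(0.145498, 0.102235), Y(Ω₂)=(-0.038271, -0.114105)
  term(m=+0) = (-0.082261, -0.000000)   from Y*(Ω₁)=(-0.272800, -0.000000), Y(Ω₂)=(0.301541, 0.000000)
  term(m=+1) = (0.006097, 0.020515)   from Y*(Ω₁)=(-0.145498, 0.102235), Y(Ω₂)=(0.038271, -0.114105)
  term(m=+2) = (0.085532, -0.055769)   from Y*(Ω₁)=(0.105147, -0.291869), Y(Ω₂)=(0.262569, 0.198458)
  term(m=+3) = (-0.001959, -0.001664)   from Y*(Ω₁)=(-0.022955, -0.084011), Y(Ω₂)=(0.024363, -0.016666)
  term(m=+4) = (-0.065320, 0.148172)   from Y*(Ω₁)=(0.315240, 0.261009), Y(Ω₂)=(0.107954, 0.380645)
  term(m=+5) = (0.103666, 0.013165)   from Y*(Ω₁)=(-0.311298, -0.024661), Y(Ω₂)=(-0.334266, -0.015809)
Accumulated sum (0.173772, 0.000000); after 4π/(2l+1) scaling, (0.198516, 0.000000) ⇒ P_5 = 0.198516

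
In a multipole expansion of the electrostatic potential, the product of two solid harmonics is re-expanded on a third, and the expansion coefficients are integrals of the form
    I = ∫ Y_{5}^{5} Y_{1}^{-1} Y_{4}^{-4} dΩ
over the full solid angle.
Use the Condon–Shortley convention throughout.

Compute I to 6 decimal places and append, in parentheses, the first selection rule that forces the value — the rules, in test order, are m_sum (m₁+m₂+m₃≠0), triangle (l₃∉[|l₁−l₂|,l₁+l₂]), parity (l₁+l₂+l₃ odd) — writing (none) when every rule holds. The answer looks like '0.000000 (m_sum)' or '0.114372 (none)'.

m-sum 0 ✓  L=10 even ✓  4≤4≤6 ✓
Π(2lᵢ+1) = 11×3×9 = 297
triangle coeff Δ(5,1,4) = 1/495
Σ_t [1,1]: t=1:−1/576 = -1/576
(3j)²=5/99 [(5 1 4; 0 0 0)], sign=-1
Σ_t [0,0]: t=0:+1/80640 = 1/80640
(3j)²=1/11 [(5 1 4; 5 -1 -4)], sign=+1
⇒ 4πI² = 15/11
I = (-1)√(15/11/(4π)) = -0.32941575
No selection rule forces the value: the integral is nonzero (none).

-0.329416 (none)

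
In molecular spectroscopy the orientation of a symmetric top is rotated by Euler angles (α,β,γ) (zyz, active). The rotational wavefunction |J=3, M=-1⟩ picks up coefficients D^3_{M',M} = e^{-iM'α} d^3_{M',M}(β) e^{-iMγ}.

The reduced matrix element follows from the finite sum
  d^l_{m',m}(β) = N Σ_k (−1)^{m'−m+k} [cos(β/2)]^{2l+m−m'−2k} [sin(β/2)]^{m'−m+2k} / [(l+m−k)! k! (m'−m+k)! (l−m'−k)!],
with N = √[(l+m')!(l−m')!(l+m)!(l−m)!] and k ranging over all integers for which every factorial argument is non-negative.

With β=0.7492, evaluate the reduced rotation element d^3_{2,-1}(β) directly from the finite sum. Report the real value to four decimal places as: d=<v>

d^3_{2,-1}(β=0.7492) via the finite sum:
Half-angle: c=0.930654, s=0.365900. N=√(120·1·2·24)=75.894664
k∈{0,1} keeps every argument non-negative
  k=0: (−1)^3·75.8947/(12)·0.9307^3·0.3659^3 = -0.249737
  k=1: (−1)^4·75.8947/(24)·0.9307^1·0.3659^5 = +0.019302
d^3_{2,-1}(0.7492) = -0.249737 +0.019302 = -0.230435

d=-0.2304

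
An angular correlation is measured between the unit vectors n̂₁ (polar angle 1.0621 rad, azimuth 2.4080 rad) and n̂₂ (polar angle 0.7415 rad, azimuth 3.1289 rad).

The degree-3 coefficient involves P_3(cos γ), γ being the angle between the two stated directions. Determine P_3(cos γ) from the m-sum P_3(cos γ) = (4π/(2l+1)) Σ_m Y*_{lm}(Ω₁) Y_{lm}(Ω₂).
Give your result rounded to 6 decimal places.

Expand P_3 via completeness: Σ_{m} conj(Y_{3,m}) at Ω₁ times Y_{3,m} at Ω₂ —
  m=-3: Y*=+0.163753+0.224601i  Y=-0.128448-0.004893i  product -0.019935-0.029651i
  m=-2: Y*=+0.039268-0.377642i  Y=+0.343682+0.008726i  product +0.016791-0.129446i
  m=-1: Y*=-0.039003+0.035158i  Y=-0.375229-0.004763i  product +0.014803-0.013006i
  m=+0: Y*=-0.329691-0.000000i  Y=-0.077274+0.000000i  product +0.025477+0.000000i
  m=+1: Y*=+0.039003+0.035158i  Y=+0.375229-0.004763i  product +0.014803+0.013006i
  m=+2: Y*=+0.039268+0.377642i  Y=+0.343682-0.008726i  product +0.016791+0.129446i
  m=+3: Y*=-0.163753+0.224601i  Y=+0.128448-0.004893i  product -0.019935+0.029651i
Accumulated sum +0.048795+0.000000i; after 4π/(2l+1) scaling, +0.087596+0.000000i ⇒ P_3 = 0.087596

0.087596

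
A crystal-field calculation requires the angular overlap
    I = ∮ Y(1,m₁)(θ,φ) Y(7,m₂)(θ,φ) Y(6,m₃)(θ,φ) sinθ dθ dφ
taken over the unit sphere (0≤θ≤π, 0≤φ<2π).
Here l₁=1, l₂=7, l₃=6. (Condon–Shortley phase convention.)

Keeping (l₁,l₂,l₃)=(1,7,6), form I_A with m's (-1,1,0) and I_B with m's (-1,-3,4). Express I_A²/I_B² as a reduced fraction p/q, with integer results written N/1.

Shared (l₁,l₂,l₃)=(1,7,6): N and (l;000)² cancel in I_A²/I_B².
A: Δ = 2!·0!·12!/15! = 1/1365; Racah Σ t=2..2: t=2:+1/1036800 = 1/1036800; ⇒ 3j(1 7 6; -1 1 0)² = 4/195, sgn +1
B: Δ = 2!·0!·12!/15! = 1/1365; Racah Σ t=2..2: t=2:+1/14515200 = 1/14515200; ⇒ 3j(1 7 6; -1 -3 4)² = 2/455, sgn +1
I_A²/I_B² = (4/195)/(2/455) = 14/3

14/3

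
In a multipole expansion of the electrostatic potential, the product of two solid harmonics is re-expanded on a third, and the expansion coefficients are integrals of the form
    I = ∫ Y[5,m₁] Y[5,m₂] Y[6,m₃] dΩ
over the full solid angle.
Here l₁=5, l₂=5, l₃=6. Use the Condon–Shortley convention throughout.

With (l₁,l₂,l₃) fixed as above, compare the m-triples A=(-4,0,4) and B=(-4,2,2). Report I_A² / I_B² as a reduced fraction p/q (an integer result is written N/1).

4/7

l's match ⇒ only the (l;m) 3-j factors differ between A and B.
A: triangle coeff Δ(5,5,6) = 1/28588560; Σ_t [3,4]: t=3:−1/207360 t=4:+1/345600 = -1/518400; (3j)²=12/2431 [(5 5 6; -4 0 4)], sign=-1
B: triangle coeff Δ(5,5,6) = 1/28588560; Σ_t [3,4]: t=3:−1/207360 t=4:+1/103680 = 1/207360; (3j)²=21/2431 [(5 5 6; -4 2 2)], sign=+1
I_A²/I_B² = (12/2431)/(21/2431) = 4/7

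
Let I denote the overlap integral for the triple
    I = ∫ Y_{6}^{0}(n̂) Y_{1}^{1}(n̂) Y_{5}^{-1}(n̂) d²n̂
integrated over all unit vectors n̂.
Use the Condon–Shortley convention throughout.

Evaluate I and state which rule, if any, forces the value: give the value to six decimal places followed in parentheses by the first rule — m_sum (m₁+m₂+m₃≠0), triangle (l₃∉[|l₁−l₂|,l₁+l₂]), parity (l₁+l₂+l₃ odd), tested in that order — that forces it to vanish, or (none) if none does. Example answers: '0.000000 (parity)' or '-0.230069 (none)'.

0.158246 (none)

Rules hold: Σm=0, L=12 even, 5≤5≤7.
N = 13·3·11 = 429
Δ = 2!·10!·0!/13! = 1/858
Racah Σ t=1..1: t=1:−1/14400 = -1/14400
⇒ 3j(6 1 5; 0 0 0)² = 6/143, sgn +1
Racah Σ t=2..2: t=2:+1/34560 = 1/34560
⇒ 3j(6 1 5; 0 1 -1)² = 5/286, sgn +1
4πI² = N·(3j₀)²·(3jₘ)² = 45/143
I = +1·√(0.314685/4π) = 0.15824621
No selection rule forces the value: the integral is nonzero (none).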